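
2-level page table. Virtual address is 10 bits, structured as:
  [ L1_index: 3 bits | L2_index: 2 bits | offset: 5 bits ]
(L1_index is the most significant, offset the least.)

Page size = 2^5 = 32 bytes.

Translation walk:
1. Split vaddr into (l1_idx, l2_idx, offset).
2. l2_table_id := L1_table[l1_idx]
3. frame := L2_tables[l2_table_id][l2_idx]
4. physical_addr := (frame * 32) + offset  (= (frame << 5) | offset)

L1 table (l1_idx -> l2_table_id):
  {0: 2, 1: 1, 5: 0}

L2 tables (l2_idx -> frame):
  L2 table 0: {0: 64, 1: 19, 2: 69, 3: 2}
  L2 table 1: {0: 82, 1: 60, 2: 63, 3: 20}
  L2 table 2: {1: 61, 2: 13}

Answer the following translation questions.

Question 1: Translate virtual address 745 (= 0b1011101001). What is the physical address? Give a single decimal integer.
Answer: 73

Derivation:
vaddr = 745 = 0b1011101001
Split: l1_idx=5, l2_idx=3, offset=9
L1[5] = 0
L2[0][3] = 2
paddr = 2 * 32 + 9 = 73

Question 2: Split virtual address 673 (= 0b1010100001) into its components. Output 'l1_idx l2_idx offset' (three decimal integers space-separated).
Answer: 5 1 1

Derivation:
vaddr = 673 = 0b1010100001
  top 3 bits -> l1_idx = 5
  next 2 bits -> l2_idx = 1
  bottom 5 bits -> offset = 1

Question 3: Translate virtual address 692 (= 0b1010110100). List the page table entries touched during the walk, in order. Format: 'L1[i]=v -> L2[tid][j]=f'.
vaddr = 692 = 0b1010110100
Split: l1_idx=5, l2_idx=1, offset=20

Answer: L1[5]=0 -> L2[0][1]=19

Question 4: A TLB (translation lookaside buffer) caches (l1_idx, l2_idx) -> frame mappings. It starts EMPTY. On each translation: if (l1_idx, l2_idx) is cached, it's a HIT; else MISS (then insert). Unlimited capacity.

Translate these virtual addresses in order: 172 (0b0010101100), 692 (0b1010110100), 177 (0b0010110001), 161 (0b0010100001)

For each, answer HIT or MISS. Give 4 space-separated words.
vaddr=172: (1,1) not in TLB -> MISS, insert
vaddr=692: (5,1) not in TLB -> MISS, insert
vaddr=177: (1,1) in TLB -> HIT
vaddr=161: (1,1) in TLB -> HIT

Answer: MISS MISS HIT HIT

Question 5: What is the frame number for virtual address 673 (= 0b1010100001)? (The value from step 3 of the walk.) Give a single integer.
Answer: 19

Derivation:
vaddr = 673: l1_idx=5, l2_idx=1
L1[5] = 0; L2[0][1] = 19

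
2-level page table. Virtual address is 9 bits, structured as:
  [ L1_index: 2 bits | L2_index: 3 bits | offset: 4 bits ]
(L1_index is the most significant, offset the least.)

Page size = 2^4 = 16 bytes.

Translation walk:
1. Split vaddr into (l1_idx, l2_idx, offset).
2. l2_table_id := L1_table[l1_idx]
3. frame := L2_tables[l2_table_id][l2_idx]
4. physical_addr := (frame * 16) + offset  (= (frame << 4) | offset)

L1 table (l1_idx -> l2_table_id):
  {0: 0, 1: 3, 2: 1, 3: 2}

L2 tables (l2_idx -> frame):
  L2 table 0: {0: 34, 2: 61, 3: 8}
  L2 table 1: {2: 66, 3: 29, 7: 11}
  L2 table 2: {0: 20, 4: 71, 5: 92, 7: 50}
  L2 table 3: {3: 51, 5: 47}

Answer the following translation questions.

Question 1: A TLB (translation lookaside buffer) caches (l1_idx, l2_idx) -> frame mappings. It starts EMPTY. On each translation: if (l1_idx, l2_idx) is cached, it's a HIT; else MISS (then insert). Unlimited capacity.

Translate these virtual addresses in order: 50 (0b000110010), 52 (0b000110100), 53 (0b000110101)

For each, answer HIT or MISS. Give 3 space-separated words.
vaddr=50: (0,3) not in TLB -> MISS, insert
vaddr=52: (0,3) in TLB -> HIT
vaddr=53: (0,3) in TLB -> HIT

Answer: MISS HIT HIT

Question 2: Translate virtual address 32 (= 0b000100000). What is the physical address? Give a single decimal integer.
Answer: 976

Derivation:
vaddr = 32 = 0b000100000
Split: l1_idx=0, l2_idx=2, offset=0
L1[0] = 0
L2[0][2] = 61
paddr = 61 * 16 + 0 = 976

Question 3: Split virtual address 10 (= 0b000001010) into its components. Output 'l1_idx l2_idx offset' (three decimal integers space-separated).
Answer: 0 0 10

Derivation:
vaddr = 10 = 0b000001010
  top 2 bits -> l1_idx = 0
  next 3 bits -> l2_idx = 0
  bottom 4 bits -> offset = 10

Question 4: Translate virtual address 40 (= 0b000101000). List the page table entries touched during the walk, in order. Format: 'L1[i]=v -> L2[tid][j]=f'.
vaddr = 40 = 0b000101000
Split: l1_idx=0, l2_idx=2, offset=8

Answer: L1[0]=0 -> L2[0][2]=61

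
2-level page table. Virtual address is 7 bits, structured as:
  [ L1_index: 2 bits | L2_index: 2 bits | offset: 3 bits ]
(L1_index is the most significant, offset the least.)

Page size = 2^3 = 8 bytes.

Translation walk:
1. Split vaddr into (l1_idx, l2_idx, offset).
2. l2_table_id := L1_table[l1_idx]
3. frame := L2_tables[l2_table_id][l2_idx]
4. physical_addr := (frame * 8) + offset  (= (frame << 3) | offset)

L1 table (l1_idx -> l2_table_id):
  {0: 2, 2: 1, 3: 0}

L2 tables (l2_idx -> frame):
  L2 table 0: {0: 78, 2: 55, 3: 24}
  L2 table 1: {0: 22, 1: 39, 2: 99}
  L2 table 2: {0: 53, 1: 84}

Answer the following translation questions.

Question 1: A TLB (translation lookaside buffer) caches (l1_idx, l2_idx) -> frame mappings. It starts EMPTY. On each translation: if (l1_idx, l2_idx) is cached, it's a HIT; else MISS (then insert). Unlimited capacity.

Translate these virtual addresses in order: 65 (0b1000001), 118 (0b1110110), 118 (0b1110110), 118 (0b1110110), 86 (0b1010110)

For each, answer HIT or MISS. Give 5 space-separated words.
vaddr=65: (2,0) not in TLB -> MISS, insert
vaddr=118: (3,2) not in TLB -> MISS, insert
vaddr=118: (3,2) in TLB -> HIT
vaddr=118: (3,2) in TLB -> HIT
vaddr=86: (2,2) not in TLB -> MISS, insert

Answer: MISS MISS HIT HIT MISS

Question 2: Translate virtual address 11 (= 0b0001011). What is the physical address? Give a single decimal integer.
Answer: 675

Derivation:
vaddr = 11 = 0b0001011
Split: l1_idx=0, l2_idx=1, offset=3
L1[0] = 2
L2[2][1] = 84
paddr = 84 * 8 + 3 = 675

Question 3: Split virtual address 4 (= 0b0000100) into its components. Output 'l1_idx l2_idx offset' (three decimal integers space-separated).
Answer: 0 0 4

Derivation:
vaddr = 4 = 0b0000100
  top 2 bits -> l1_idx = 0
  next 2 bits -> l2_idx = 0
  bottom 3 bits -> offset = 4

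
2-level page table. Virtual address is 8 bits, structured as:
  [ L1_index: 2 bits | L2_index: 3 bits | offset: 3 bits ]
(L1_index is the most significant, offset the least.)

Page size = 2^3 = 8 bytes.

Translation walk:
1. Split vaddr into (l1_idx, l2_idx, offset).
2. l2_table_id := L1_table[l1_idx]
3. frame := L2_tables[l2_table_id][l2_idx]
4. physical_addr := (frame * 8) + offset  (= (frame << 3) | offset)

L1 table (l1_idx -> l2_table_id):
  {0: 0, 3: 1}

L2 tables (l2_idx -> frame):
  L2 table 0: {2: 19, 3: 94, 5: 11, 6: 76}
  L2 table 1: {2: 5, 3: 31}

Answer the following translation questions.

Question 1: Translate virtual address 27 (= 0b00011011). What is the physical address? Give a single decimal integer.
vaddr = 27 = 0b00011011
Split: l1_idx=0, l2_idx=3, offset=3
L1[0] = 0
L2[0][3] = 94
paddr = 94 * 8 + 3 = 755

Answer: 755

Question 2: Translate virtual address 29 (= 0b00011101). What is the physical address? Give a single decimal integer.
Answer: 757

Derivation:
vaddr = 29 = 0b00011101
Split: l1_idx=0, l2_idx=3, offset=5
L1[0] = 0
L2[0][3] = 94
paddr = 94 * 8 + 5 = 757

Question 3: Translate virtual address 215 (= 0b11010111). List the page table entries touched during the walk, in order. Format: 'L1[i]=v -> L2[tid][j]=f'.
vaddr = 215 = 0b11010111
Split: l1_idx=3, l2_idx=2, offset=7

Answer: L1[3]=1 -> L2[1][2]=5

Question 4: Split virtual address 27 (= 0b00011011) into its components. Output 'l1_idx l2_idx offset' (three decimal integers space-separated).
Answer: 0 3 3

Derivation:
vaddr = 27 = 0b00011011
  top 2 bits -> l1_idx = 0
  next 3 bits -> l2_idx = 3
  bottom 3 bits -> offset = 3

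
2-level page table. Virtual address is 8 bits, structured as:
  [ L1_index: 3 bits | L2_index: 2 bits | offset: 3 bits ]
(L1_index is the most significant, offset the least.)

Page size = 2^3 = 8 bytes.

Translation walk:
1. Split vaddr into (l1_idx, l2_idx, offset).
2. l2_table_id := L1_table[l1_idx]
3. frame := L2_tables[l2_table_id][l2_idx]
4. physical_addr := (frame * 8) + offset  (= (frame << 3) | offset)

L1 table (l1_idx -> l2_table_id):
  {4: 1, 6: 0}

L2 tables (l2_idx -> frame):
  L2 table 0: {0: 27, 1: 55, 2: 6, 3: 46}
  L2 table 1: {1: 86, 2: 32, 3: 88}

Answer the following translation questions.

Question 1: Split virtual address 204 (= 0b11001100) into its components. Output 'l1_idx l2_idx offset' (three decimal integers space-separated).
vaddr = 204 = 0b11001100
  top 3 bits -> l1_idx = 6
  next 2 bits -> l2_idx = 1
  bottom 3 bits -> offset = 4

Answer: 6 1 4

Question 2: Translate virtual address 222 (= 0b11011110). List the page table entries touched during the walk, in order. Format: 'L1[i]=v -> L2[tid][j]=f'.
vaddr = 222 = 0b11011110
Split: l1_idx=6, l2_idx=3, offset=6

Answer: L1[6]=0 -> L2[0][3]=46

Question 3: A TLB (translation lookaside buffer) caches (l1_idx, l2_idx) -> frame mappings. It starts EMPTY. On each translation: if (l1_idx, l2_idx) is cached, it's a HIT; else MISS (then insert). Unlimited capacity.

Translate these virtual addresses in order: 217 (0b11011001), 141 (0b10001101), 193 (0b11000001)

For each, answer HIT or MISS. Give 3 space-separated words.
Answer: MISS MISS MISS

Derivation:
vaddr=217: (6,3) not in TLB -> MISS, insert
vaddr=141: (4,1) not in TLB -> MISS, insert
vaddr=193: (6,0) not in TLB -> MISS, insert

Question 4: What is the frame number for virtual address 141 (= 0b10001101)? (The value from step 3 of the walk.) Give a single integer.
Answer: 86

Derivation:
vaddr = 141: l1_idx=4, l2_idx=1
L1[4] = 1; L2[1][1] = 86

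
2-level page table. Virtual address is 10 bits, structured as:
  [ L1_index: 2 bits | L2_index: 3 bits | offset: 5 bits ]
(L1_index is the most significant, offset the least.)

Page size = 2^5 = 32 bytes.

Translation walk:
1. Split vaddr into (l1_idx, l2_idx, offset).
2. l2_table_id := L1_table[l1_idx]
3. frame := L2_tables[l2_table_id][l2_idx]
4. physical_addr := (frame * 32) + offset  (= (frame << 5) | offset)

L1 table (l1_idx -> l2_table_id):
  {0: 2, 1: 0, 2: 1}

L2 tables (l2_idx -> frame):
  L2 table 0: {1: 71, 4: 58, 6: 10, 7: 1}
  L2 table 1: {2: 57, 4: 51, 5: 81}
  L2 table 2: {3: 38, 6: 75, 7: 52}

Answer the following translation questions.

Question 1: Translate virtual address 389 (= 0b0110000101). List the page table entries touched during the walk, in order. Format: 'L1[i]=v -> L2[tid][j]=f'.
Answer: L1[1]=0 -> L2[0][4]=58

Derivation:
vaddr = 389 = 0b0110000101
Split: l1_idx=1, l2_idx=4, offset=5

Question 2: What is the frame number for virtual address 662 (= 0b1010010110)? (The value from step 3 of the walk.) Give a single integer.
Answer: 51

Derivation:
vaddr = 662: l1_idx=2, l2_idx=4
L1[2] = 1; L2[1][4] = 51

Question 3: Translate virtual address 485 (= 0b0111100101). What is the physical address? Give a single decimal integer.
vaddr = 485 = 0b0111100101
Split: l1_idx=1, l2_idx=7, offset=5
L1[1] = 0
L2[0][7] = 1
paddr = 1 * 32 + 5 = 37

Answer: 37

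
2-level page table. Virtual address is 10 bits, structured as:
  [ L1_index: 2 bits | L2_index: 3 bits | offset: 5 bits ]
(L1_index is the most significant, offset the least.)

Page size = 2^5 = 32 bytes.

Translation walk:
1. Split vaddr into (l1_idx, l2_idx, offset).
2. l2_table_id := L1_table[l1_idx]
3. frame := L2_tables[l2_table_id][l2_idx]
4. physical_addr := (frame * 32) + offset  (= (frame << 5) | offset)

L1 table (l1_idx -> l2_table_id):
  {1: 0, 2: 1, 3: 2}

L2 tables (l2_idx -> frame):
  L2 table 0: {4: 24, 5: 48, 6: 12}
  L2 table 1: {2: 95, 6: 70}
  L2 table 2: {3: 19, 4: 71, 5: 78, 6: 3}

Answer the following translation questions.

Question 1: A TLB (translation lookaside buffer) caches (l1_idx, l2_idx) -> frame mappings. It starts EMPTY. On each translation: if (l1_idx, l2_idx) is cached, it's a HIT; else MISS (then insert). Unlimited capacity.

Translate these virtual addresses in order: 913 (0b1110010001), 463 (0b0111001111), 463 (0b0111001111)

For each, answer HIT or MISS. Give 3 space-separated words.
vaddr=913: (3,4) not in TLB -> MISS, insert
vaddr=463: (1,6) not in TLB -> MISS, insert
vaddr=463: (1,6) in TLB -> HIT

Answer: MISS MISS HIT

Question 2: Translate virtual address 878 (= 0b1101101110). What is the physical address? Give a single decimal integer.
Answer: 622

Derivation:
vaddr = 878 = 0b1101101110
Split: l1_idx=3, l2_idx=3, offset=14
L1[3] = 2
L2[2][3] = 19
paddr = 19 * 32 + 14 = 622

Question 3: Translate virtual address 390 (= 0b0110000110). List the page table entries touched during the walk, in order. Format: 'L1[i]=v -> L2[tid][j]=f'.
vaddr = 390 = 0b0110000110
Split: l1_idx=1, l2_idx=4, offset=6

Answer: L1[1]=0 -> L2[0][4]=24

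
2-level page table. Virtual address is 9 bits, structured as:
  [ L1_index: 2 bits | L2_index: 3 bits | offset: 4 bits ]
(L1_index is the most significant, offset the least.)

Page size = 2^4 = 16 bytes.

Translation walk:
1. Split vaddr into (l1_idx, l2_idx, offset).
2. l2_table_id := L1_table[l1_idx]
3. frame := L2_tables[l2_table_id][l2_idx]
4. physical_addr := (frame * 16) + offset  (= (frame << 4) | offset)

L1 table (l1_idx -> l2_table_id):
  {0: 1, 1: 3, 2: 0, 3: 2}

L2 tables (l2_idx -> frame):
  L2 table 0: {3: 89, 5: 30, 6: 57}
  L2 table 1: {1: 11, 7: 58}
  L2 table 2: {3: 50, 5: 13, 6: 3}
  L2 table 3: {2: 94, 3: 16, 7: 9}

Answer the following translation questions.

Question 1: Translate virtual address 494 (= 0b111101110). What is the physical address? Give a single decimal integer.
vaddr = 494 = 0b111101110
Split: l1_idx=3, l2_idx=6, offset=14
L1[3] = 2
L2[2][6] = 3
paddr = 3 * 16 + 14 = 62

Answer: 62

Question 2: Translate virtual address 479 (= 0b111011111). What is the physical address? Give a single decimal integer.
Answer: 223

Derivation:
vaddr = 479 = 0b111011111
Split: l1_idx=3, l2_idx=5, offset=15
L1[3] = 2
L2[2][5] = 13
paddr = 13 * 16 + 15 = 223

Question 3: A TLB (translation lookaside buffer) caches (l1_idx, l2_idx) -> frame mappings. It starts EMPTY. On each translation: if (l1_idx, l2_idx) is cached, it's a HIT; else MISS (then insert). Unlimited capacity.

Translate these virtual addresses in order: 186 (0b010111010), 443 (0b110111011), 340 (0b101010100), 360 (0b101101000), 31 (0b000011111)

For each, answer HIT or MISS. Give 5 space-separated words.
Answer: MISS MISS MISS MISS MISS

Derivation:
vaddr=186: (1,3) not in TLB -> MISS, insert
vaddr=443: (3,3) not in TLB -> MISS, insert
vaddr=340: (2,5) not in TLB -> MISS, insert
vaddr=360: (2,6) not in TLB -> MISS, insert
vaddr=31: (0,1) not in TLB -> MISS, insert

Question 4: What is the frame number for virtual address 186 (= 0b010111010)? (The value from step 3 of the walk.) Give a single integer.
Answer: 16

Derivation:
vaddr = 186: l1_idx=1, l2_idx=3
L1[1] = 3; L2[3][3] = 16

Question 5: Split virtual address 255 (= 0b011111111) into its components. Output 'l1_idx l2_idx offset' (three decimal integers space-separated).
vaddr = 255 = 0b011111111
  top 2 bits -> l1_idx = 1
  next 3 bits -> l2_idx = 7
  bottom 4 bits -> offset = 15

Answer: 1 7 15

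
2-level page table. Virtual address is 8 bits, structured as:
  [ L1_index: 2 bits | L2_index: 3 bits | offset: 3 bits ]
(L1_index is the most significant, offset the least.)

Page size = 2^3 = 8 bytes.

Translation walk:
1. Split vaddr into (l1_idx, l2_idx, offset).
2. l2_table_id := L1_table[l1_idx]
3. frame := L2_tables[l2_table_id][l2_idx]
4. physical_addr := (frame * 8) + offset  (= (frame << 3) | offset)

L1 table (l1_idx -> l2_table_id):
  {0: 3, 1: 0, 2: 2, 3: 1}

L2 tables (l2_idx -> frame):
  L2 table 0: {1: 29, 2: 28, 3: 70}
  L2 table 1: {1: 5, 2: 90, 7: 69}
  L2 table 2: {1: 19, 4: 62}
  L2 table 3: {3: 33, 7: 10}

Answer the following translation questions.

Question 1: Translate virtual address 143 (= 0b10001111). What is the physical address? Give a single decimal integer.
vaddr = 143 = 0b10001111
Split: l1_idx=2, l2_idx=1, offset=7
L1[2] = 2
L2[2][1] = 19
paddr = 19 * 8 + 7 = 159

Answer: 159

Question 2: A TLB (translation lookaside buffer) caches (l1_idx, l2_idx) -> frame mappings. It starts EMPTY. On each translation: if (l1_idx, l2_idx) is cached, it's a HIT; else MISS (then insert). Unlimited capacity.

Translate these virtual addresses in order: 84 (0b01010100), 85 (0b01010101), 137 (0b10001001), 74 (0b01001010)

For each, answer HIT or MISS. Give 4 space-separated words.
Answer: MISS HIT MISS MISS

Derivation:
vaddr=84: (1,2) not in TLB -> MISS, insert
vaddr=85: (1,2) in TLB -> HIT
vaddr=137: (2,1) not in TLB -> MISS, insert
vaddr=74: (1,1) not in TLB -> MISS, insert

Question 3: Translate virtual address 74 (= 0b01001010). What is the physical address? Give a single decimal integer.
Answer: 234

Derivation:
vaddr = 74 = 0b01001010
Split: l1_idx=1, l2_idx=1, offset=2
L1[1] = 0
L2[0][1] = 29
paddr = 29 * 8 + 2 = 234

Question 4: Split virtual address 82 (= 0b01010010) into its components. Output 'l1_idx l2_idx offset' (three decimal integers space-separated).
Answer: 1 2 2

Derivation:
vaddr = 82 = 0b01010010
  top 2 bits -> l1_idx = 1
  next 3 bits -> l2_idx = 2
  bottom 3 bits -> offset = 2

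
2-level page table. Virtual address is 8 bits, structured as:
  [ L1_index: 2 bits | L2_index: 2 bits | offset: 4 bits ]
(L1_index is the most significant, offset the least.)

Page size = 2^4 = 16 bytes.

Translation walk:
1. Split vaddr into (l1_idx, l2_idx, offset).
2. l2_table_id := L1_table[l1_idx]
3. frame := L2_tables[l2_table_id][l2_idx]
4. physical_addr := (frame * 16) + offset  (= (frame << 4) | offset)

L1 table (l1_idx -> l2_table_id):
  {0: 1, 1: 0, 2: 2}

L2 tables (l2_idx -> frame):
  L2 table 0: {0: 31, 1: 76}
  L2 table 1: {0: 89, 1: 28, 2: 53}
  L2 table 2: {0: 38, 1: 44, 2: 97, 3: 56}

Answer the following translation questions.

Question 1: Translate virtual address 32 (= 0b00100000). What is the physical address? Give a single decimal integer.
Answer: 848

Derivation:
vaddr = 32 = 0b00100000
Split: l1_idx=0, l2_idx=2, offset=0
L1[0] = 1
L2[1][2] = 53
paddr = 53 * 16 + 0 = 848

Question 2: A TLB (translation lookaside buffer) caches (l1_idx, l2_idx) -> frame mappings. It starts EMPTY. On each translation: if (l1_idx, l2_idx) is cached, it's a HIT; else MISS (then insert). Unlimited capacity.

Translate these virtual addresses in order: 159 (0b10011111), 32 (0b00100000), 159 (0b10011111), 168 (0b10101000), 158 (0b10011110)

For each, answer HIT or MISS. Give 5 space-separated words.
Answer: MISS MISS HIT MISS HIT

Derivation:
vaddr=159: (2,1) not in TLB -> MISS, insert
vaddr=32: (0,2) not in TLB -> MISS, insert
vaddr=159: (2,1) in TLB -> HIT
vaddr=168: (2,2) not in TLB -> MISS, insert
vaddr=158: (2,1) in TLB -> HIT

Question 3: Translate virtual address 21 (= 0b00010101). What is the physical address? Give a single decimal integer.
vaddr = 21 = 0b00010101
Split: l1_idx=0, l2_idx=1, offset=5
L1[0] = 1
L2[1][1] = 28
paddr = 28 * 16 + 5 = 453

Answer: 453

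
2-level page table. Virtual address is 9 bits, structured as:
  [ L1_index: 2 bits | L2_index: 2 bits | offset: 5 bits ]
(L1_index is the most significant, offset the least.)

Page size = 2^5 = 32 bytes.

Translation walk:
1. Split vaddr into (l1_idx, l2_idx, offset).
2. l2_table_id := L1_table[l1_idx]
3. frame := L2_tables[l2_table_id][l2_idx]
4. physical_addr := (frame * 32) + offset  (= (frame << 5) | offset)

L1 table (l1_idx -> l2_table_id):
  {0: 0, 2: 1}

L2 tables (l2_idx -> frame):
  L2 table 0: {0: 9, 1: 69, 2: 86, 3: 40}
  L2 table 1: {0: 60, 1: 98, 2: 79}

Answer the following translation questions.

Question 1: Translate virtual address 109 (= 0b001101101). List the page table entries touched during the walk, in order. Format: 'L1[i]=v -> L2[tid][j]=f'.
vaddr = 109 = 0b001101101
Split: l1_idx=0, l2_idx=3, offset=13

Answer: L1[0]=0 -> L2[0][3]=40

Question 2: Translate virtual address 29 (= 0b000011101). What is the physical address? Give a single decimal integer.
Answer: 317

Derivation:
vaddr = 29 = 0b000011101
Split: l1_idx=0, l2_idx=0, offset=29
L1[0] = 0
L2[0][0] = 9
paddr = 9 * 32 + 29 = 317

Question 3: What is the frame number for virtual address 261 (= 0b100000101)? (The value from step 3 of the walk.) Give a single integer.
vaddr = 261: l1_idx=2, l2_idx=0
L1[2] = 1; L2[1][0] = 60

Answer: 60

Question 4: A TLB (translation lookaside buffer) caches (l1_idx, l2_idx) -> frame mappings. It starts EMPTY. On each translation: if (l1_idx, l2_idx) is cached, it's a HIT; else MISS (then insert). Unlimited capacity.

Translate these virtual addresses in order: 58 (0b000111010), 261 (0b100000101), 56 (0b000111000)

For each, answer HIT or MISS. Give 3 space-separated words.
vaddr=58: (0,1) not in TLB -> MISS, insert
vaddr=261: (2,0) not in TLB -> MISS, insert
vaddr=56: (0,1) in TLB -> HIT

Answer: MISS MISS HIT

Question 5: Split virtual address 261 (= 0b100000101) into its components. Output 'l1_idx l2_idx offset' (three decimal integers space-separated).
Answer: 2 0 5

Derivation:
vaddr = 261 = 0b100000101
  top 2 bits -> l1_idx = 2
  next 2 bits -> l2_idx = 0
  bottom 5 bits -> offset = 5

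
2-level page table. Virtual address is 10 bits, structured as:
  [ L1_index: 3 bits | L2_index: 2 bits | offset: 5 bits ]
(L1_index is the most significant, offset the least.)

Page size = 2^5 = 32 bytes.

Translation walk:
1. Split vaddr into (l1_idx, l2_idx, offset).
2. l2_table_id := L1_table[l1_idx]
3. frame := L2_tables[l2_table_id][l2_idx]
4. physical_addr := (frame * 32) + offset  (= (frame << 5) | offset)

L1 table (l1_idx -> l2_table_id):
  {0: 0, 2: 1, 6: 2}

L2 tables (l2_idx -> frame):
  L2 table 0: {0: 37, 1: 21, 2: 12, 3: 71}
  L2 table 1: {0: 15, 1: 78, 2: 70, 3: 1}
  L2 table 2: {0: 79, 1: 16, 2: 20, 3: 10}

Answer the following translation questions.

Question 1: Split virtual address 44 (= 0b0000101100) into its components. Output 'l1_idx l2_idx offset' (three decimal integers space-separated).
Answer: 0 1 12

Derivation:
vaddr = 44 = 0b0000101100
  top 3 bits -> l1_idx = 0
  next 2 bits -> l2_idx = 1
  bottom 5 bits -> offset = 12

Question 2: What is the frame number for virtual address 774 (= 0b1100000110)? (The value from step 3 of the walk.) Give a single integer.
vaddr = 774: l1_idx=6, l2_idx=0
L1[6] = 2; L2[2][0] = 79

Answer: 79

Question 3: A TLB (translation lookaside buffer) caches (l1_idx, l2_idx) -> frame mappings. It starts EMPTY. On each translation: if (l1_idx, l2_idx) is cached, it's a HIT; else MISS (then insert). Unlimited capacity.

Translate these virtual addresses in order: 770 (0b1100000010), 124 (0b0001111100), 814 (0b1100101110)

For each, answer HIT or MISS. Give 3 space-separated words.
vaddr=770: (6,0) not in TLB -> MISS, insert
vaddr=124: (0,3) not in TLB -> MISS, insert
vaddr=814: (6,1) not in TLB -> MISS, insert

Answer: MISS MISS MISS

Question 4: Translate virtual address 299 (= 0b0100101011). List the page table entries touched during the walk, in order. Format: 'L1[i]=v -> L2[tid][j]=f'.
vaddr = 299 = 0b0100101011
Split: l1_idx=2, l2_idx=1, offset=11

Answer: L1[2]=1 -> L2[1][1]=78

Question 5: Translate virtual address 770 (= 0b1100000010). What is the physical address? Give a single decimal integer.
vaddr = 770 = 0b1100000010
Split: l1_idx=6, l2_idx=0, offset=2
L1[6] = 2
L2[2][0] = 79
paddr = 79 * 32 + 2 = 2530

Answer: 2530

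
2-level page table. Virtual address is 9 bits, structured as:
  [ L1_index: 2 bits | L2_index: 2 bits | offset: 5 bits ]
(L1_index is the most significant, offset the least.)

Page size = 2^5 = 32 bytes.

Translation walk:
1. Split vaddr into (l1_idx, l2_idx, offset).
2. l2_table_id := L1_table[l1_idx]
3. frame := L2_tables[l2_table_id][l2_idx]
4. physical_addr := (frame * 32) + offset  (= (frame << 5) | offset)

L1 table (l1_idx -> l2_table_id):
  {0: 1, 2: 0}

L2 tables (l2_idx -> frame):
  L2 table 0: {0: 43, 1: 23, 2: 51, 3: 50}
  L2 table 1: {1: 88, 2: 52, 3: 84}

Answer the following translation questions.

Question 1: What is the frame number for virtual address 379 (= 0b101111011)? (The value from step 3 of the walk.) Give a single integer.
vaddr = 379: l1_idx=2, l2_idx=3
L1[2] = 0; L2[0][3] = 50

Answer: 50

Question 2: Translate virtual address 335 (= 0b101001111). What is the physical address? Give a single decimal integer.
Answer: 1647

Derivation:
vaddr = 335 = 0b101001111
Split: l1_idx=2, l2_idx=2, offset=15
L1[2] = 0
L2[0][2] = 51
paddr = 51 * 32 + 15 = 1647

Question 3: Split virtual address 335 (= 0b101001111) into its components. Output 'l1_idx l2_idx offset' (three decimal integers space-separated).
vaddr = 335 = 0b101001111
  top 2 bits -> l1_idx = 2
  next 2 bits -> l2_idx = 2
  bottom 5 bits -> offset = 15

Answer: 2 2 15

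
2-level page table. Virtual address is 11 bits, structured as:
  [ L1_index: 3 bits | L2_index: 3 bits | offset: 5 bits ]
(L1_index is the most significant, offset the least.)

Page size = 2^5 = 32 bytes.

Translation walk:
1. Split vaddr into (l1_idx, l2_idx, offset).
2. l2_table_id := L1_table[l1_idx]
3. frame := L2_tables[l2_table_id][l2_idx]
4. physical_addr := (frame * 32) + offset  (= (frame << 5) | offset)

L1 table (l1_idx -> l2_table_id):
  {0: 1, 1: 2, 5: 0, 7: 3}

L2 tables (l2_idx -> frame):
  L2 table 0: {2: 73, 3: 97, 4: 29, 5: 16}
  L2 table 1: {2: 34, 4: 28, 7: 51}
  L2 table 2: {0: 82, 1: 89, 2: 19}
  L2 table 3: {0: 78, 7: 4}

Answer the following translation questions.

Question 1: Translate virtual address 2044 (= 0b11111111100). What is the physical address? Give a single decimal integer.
vaddr = 2044 = 0b11111111100
Split: l1_idx=7, l2_idx=7, offset=28
L1[7] = 3
L2[3][7] = 4
paddr = 4 * 32 + 28 = 156

Answer: 156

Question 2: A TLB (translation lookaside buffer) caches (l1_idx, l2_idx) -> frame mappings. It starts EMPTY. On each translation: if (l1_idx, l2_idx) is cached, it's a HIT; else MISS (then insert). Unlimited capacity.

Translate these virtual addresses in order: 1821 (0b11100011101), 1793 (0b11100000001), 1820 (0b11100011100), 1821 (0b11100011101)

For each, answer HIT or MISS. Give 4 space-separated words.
Answer: MISS HIT HIT HIT

Derivation:
vaddr=1821: (7,0) not in TLB -> MISS, insert
vaddr=1793: (7,0) in TLB -> HIT
vaddr=1820: (7,0) in TLB -> HIT
vaddr=1821: (7,0) in TLB -> HIT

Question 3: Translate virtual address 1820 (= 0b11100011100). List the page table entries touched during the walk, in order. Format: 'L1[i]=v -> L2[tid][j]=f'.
Answer: L1[7]=3 -> L2[3][0]=78

Derivation:
vaddr = 1820 = 0b11100011100
Split: l1_idx=7, l2_idx=0, offset=28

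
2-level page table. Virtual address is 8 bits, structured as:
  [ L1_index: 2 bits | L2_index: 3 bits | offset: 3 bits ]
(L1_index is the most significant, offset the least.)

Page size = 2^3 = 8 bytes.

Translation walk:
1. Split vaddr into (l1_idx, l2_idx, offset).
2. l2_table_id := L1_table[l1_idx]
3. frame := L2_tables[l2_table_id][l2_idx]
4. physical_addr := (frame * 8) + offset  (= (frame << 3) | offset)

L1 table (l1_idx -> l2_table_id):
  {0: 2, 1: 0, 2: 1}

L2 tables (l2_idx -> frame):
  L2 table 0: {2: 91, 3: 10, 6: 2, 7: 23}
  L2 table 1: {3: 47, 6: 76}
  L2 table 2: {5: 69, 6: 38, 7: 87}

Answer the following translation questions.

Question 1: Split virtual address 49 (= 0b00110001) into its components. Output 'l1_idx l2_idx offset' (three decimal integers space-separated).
vaddr = 49 = 0b00110001
  top 2 bits -> l1_idx = 0
  next 3 bits -> l2_idx = 6
  bottom 3 bits -> offset = 1

Answer: 0 6 1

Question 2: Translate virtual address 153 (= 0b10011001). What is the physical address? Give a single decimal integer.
vaddr = 153 = 0b10011001
Split: l1_idx=2, l2_idx=3, offset=1
L1[2] = 1
L2[1][3] = 47
paddr = 47 * 8 + 1 = 377

Answer: 377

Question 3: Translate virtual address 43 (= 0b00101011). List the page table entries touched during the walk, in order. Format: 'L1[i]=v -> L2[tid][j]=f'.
Answer: L1[0]=2 -> L2[2][5]=69

Derivation:
vaddr = 43 = 0b00101011
Split: l1_idx=0, l2_idx=5, offset=3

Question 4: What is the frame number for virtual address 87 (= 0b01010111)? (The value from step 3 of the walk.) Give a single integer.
Answer: 91

Derivation:
vaddr = 87: l1_idx=1, l2_idx=2
L1[1] = 0; L2[0][2] = 91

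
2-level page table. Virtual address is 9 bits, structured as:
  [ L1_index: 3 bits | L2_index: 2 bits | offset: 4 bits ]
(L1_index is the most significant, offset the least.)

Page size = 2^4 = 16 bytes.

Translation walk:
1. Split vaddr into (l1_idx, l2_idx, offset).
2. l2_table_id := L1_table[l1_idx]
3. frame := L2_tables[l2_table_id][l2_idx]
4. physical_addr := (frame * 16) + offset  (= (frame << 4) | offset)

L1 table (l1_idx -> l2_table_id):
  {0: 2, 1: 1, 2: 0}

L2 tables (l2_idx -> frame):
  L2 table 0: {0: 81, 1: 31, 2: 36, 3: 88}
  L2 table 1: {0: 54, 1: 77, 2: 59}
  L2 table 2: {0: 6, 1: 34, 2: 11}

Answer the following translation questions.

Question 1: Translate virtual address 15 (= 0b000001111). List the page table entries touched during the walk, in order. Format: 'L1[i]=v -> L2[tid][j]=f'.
Answer: L1[0]=2 -> L2[2][0]=6

Derivation:
vaddr = 15 = 0b000001111
Split: l1_idx=0, l2_idx=0, offset=15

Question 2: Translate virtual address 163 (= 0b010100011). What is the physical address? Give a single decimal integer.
vaddr = 163 = 0b010100011
Split: l1_idx=2, l2_idx=2, offset=3
L1[2] = 0
L2[0][2] = 36
paddr = 36 * 16 + 3 = 579

Answer: 579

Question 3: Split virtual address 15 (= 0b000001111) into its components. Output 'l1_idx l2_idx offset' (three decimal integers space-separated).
Answer: 0 0 15

Derivation:
vaddr = 15 = 0b000001111
  top 3 bits -> l1_idx = 0
  next 2 bits -> l2_idx = 0
  bottom 4 bits -> offset = 15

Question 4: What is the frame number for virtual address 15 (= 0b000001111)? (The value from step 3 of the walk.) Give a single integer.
vaddr = 15: l1_idx=0, l2_idx=0
L1[0] = 2; L2[2][0] = 6

Answer: 6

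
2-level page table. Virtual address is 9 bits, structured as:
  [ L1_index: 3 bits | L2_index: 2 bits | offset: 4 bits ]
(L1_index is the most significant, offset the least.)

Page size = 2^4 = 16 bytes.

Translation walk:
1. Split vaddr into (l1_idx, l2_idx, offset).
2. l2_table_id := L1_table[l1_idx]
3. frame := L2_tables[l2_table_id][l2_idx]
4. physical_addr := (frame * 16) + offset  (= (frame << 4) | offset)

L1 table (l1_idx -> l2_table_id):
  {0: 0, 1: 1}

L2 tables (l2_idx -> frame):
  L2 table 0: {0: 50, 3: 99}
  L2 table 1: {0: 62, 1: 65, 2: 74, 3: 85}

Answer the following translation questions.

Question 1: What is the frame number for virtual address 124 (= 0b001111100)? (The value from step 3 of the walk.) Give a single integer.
vaddr = 124: l1_idx=1, l2_idx=3
L1[1] = 1; L2[1][3] = 85

Answer: 85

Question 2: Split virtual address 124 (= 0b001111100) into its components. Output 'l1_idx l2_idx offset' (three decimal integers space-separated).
vaddr = 124 = 0b001111100
  top 3 bits -> l1_idx = 1
  next 2 bits -> l2_idx = 3
  bottom 4 bits -> offset = 12

Answer: 1 3 12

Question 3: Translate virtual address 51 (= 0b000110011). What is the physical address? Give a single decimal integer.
Answer: 1587

Derivation:
vaddr = 51 = 0b000110011
Split: l1_idx=0, l2_idx=3, offset=3
L1[0] = 0
L2[0][3] = 99
paddr = 99 * 16 + 3 = 1587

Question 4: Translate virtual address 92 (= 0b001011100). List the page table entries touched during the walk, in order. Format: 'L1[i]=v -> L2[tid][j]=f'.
Answer: L1[1]=1 -> L2[1][1]=65

Derivation:
vaddr = 92 = 0b001011100
Split: l1_idx=1, l2_idx=1, offset=12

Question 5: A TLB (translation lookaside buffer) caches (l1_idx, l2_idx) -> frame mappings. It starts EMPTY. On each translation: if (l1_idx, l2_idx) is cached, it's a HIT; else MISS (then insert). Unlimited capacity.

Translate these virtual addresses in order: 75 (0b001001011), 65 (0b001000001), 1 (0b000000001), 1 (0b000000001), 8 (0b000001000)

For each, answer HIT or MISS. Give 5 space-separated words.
vaddr=75: (1,0) not in TLB -> MISS, insert
vaddr=65: (1,0) in TLB -> HIT
vaddr=1: (0,0) not in TLB -> MISS, insert
vaddr=1: (0,0) in TLB -> HIT
vaddr=8: (0,0) in TLB -> HIT

Answer: MISS HIT MISS HIT HIT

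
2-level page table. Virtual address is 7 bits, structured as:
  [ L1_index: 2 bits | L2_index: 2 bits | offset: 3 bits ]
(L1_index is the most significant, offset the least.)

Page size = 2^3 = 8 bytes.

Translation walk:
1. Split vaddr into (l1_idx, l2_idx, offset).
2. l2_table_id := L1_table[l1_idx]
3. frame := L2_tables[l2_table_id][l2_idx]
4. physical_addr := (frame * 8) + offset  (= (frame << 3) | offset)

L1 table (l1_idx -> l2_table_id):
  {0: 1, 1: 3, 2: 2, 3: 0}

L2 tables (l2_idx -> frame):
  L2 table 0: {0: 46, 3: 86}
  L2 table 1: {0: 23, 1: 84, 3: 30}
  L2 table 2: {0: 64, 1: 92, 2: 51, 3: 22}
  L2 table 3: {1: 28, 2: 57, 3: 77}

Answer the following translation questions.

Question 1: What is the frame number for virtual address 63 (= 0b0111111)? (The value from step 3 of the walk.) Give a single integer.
vaddr = 63: l1_idx=1, l2_idx=3
L1[1] = 3; L2[3][3] = 77

Answer: 77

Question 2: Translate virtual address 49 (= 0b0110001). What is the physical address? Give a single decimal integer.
Answer: 457

Derivation:
vaddr = 49 = 0b0110001
Split: l1_idx=1, l2_idx=2, offset=1
L1[1] = 3
L2[3][2] = 57
paddr = 57 * 8 + 1 = 457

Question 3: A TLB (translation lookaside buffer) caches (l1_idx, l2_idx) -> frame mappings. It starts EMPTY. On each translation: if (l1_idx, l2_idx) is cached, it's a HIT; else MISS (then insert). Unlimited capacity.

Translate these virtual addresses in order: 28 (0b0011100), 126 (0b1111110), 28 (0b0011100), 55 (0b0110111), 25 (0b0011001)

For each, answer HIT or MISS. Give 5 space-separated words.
vaddr=28: (0,3) not in TLB -> MISS, insert
vaddr=126: (3,3) not in TLB -> MISS, insert
vaddr=28: (0,3) in TLB -> HIT
vaddr=55: (1,2) not in TLB -> MISS, insert
vaddr=25: (0,3) in TLB -> HIT

Answer: MISS MISS HIT MISS HIT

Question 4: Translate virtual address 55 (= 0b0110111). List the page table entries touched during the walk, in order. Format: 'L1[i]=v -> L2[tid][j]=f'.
vaddr = 55 = 0b0110111
Split: l1_idx=1, l2_idx=2, offset=7

Answer: L1[1]=3 -> L2[3][2]=57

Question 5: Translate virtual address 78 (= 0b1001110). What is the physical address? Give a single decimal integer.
vaddr = 78 = 0b1001110
Split: l1_idx=2, l2_idx=1, offset=6
L1[2] = 2
L2[2][1] = 92
paddr = 92 * 8 + 6 = 742

Answer: 742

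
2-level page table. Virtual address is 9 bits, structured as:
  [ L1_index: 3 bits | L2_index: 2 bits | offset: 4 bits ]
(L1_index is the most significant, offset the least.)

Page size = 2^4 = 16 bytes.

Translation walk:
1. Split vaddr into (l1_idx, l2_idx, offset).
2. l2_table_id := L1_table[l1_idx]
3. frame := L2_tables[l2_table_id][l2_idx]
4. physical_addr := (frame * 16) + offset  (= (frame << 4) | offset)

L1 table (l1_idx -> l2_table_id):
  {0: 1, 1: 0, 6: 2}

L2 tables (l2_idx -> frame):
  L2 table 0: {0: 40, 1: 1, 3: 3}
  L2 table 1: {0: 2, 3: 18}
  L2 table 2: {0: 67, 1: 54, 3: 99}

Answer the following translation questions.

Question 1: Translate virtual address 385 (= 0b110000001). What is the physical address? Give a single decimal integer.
Answer: 1073

Derivation:
vaddr = 385 = 0b110000001
Split: l1_idx=6, l2_idx=0, offset=1
L1[6] = 2
L2[2][0] = 67
paddr = 67 * 16 + 1 = 1073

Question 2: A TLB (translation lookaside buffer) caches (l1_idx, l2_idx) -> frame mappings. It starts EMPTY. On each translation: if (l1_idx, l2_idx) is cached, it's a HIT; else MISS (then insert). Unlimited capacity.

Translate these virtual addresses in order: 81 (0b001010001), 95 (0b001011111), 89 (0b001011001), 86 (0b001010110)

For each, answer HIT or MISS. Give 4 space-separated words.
vaddr=81: (1,1) not in TLB -> MISS, insert
vaddr=95: (1,1) in TLB -> HIT
vaddr=89: (1,1) in TLB -> HIT
vaddr=86: (1,1) in TLB -> HIT

Answer: MISS HIT HIT HIT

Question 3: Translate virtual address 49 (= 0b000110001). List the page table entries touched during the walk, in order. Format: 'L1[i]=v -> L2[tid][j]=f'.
Answer: L1[0]=1 -> L2[1][3]=18

Derivation:
vaddr = 49 = 0b000110001
Split: l1_idx=0, l2_idx=3, offset=1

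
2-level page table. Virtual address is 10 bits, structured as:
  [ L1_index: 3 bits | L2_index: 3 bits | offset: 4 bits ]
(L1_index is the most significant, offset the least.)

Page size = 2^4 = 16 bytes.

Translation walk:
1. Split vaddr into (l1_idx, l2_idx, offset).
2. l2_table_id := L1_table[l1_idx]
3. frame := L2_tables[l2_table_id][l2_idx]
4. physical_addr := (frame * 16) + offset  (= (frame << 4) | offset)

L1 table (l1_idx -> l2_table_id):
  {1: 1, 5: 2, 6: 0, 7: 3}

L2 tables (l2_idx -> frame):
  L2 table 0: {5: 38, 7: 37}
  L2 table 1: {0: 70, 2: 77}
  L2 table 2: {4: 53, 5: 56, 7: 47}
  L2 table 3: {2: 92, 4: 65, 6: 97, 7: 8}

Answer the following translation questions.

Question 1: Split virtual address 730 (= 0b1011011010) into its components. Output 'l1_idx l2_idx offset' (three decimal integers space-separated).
vaddr = 730 = 0b1011011010
  top 3 bits -> l1_idx = 5
  next 3 bits -> l2_idx = 5
  bottom 4 bits -> offset = 10

Answer: 5 5 10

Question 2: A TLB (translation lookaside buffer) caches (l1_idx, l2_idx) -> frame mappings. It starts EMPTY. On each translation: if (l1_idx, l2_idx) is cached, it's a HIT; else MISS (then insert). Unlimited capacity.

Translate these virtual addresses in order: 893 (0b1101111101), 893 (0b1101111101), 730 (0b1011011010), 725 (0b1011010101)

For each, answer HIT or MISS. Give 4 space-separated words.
Answer: MISS HIT MISS HIT

Derivation:
vaddr=893: (6,7) not in TLB -> MISS, insert
vaddr=893: (6,7) in TLB -> HIT
vaddr=730: (5,5) not in TLB -> MISS, insert
vaddr=725: (5,5) in TLB -> HIT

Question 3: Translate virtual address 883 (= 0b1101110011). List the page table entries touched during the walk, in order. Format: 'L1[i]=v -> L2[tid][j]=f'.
Answer: L1[6]=0 -> L2[0][7]=37

Derivation:
vaddr = 883 = 0b1101110011
Split: l1_idx=6, l2_idx=7, offset=3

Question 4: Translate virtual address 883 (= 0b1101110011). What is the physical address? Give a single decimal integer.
vaddr = 883 = 0b1101110011
Split: l1_idx=6, l2_idx=7, offset=3
L1[6] = 0
L2[0][7] = 37
paddr = 37 * 16 + 3 = 595

Answer: 595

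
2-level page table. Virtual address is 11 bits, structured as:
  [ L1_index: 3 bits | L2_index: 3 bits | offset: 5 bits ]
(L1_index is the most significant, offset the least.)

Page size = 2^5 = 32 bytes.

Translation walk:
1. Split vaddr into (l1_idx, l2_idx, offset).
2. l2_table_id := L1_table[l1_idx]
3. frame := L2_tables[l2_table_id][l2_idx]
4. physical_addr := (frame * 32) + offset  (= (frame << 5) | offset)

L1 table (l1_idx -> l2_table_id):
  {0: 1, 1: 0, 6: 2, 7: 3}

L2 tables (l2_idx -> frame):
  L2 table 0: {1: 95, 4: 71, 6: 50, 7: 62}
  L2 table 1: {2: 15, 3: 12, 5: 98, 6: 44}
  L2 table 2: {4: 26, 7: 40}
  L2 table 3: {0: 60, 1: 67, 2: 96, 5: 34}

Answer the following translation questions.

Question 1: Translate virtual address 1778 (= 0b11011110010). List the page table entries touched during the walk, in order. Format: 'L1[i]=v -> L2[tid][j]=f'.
Answer: L1[6]=2 -> L2[2][7]=40

Derivation:
vaddr = 1778 = 0b11011110010
Split: l1_idx=6, l2_idx=7, offset=18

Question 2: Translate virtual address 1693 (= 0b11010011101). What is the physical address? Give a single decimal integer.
vaddr = 1693 = 0b11010011101
Split: l1_idx=6, l2_idx=4, offset=29
L1[6] = 2
L2[2][4] = 26
paddr = 26 * 32 + 29 = 861

Answer: 861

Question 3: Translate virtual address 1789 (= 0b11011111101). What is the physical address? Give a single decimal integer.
Answer: 1309

Derivation:
vaddr = 1789 = 0b11011111101
Split: l1_idx=6, l2_idx=7, offset=29
L1[6] = 2
L2[2][7] = 40
paddr = 40 * 32 + 29 = 1309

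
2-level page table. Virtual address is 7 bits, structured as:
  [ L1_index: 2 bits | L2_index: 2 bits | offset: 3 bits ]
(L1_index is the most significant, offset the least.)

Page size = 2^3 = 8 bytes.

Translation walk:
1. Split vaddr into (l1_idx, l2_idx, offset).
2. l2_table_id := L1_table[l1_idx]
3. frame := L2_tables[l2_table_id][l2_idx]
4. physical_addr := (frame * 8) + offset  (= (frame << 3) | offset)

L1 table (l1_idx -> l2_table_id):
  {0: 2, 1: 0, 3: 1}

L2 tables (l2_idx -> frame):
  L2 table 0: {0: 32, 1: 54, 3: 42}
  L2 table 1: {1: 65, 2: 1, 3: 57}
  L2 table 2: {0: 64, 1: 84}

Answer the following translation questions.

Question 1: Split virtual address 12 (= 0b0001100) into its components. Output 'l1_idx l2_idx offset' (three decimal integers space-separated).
vaddr = 12 = 0b0001100
  top 2 bits -> l1_idx = 0
  next 2 bits -> l2_idx = 1
  bottom 3 bits -> offset = 4

Answer: 0 1 4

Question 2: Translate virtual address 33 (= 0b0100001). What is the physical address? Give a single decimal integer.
vaddr = 33 = 0b0100001
Split: l1_idx=1, l2_idx=0, offset=1
L1[1] = 0
L2[0][0] = 32
paddr = 32 * 8 + 1 = 257

Answer: 257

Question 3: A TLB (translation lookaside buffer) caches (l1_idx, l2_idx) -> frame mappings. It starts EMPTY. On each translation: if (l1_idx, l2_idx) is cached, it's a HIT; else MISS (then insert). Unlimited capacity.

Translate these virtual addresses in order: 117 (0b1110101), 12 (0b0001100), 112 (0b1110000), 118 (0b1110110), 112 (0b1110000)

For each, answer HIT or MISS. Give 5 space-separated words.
Answer: MISS MISS HIT HIT HIT

Derivation:
vaddr=117: (3,2) not in TLB -> MISS, insert
vaddr=12: (0,1) not in TLB -> MISS, insert
vaddr=112: (3,2) in TLB -> HIT
vaddr=118: (3,2) in TLB -> HIT
vaddr=112: (3,2) in TLB -> HIT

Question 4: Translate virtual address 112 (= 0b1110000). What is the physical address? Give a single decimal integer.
vaddr = 112 = 0b1110000
Split: l1_idx=3, l2_idx=2, offset=0
L1[3] = 1
L2[1][2] = 1
paddr = 1 * 8 + 0 = 8

Answer: 8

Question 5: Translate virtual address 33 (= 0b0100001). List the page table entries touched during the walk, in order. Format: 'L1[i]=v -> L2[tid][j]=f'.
Answer: L1[1]=0 -> L2[0][0]=32

Derivation:
vaddr = 33 = 0b0100001
Split: l1_idx=1, l2_idx=0, offset=1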